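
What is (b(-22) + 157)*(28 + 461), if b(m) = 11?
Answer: 82152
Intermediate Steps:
(b(-22) + 157)*(28 + 461) = (11 + 157)*(28 + 461) = 168*489 = 82152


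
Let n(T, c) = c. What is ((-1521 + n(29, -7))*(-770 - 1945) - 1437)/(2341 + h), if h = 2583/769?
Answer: 3189106827/1802812 ≈ 1769.0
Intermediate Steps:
h = 2583/769 (h = 2583*(1/769) = 2583/769 ≈ 3.3589)
((-1521 + n(29, -7))*(-770 - 1945) - 1437)/(2341 + h) = ((-1521 - 7)*(-770 - 1945) - 1437)/(2341 + 2583/769) = (-1528*(-2715) - 1437)/(1802812/769) = (4148520 - 1437)*(769/1802812) = 4147083*(769/1802812) = 3189106827/1802812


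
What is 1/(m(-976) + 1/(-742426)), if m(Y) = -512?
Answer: -742426/380122113 ≈ -0.0019531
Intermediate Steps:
1/(m(-976) + 1/(-742426)) = 1/(-512 + 1/(-742426)) = 1/(-512 - 1/742426) = 1/(-380122113/742426) = -742426/380122113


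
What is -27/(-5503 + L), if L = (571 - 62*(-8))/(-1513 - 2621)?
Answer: 111618/22750469 ≈ 0.0049062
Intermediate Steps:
L = -1067/4134 (L = (571 + 496)/(-4134) = 1067*(-1/4134) = -1067/4134 ≈ -0.25810)
-27/(-5503 + L) = -27/(-5503 - 1067/4134) = -27/(-22750469/4134) = -27*(-4134/22750469) = 111618/22750469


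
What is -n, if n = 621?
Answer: -621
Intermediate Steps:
-n = -1*621 = -621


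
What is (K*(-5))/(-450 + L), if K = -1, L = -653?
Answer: -5/1103 ≈ -0.0045331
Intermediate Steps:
(K*(-5))/(-450 + L) = (-1*(-5))/(-450 - 653) = 5/(-1103) = -1/1103*5 = -5/1103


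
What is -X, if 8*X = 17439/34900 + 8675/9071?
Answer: -460946669/2532623200 ≈ -0.18200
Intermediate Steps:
X = 460946669/2532623200 (X = (17439/34900 + 8675/9071)/8 = (1/8)*(460946669/316577900) = 460946669/2532623200 ≈ 0.18200)
-X = -1*460946669/2532623200 = -460946669/2532623200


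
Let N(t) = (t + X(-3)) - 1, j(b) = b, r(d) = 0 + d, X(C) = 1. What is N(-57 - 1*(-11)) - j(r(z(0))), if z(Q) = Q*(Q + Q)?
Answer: -46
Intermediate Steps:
z(Q) = 2*Q**2 (z(Q) = Q*(2*Q) = 2*Q**2)
r(d) = d
N(t) = t (N(t) = (t + 1) - 1 = (1 + t) - 1 = t)
N(-57 - 1*(-11)) - j(r(z(0))) = (-57 - 1*(-11)) - 2*0**2 = (-57 + 11) - 2*0 = -46 - 1*0 = -46 + 0 = -46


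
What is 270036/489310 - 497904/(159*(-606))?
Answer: 22470704582/3928914645 ≈ 5.7193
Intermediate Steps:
270036/489310 - 497904/(159*(-606)) = 270036*(1/489310) - 497904/(-96354) = 135018/244655 - 497904*(-1/96354) = 135018/244655 + 82984/16059 = 22470704582/3928914645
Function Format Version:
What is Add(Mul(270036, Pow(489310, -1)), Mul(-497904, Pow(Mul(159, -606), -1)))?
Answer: Rational(22470704582, 3928914645) ≈ 5.7193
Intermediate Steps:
Add(Mul(270036, Pow(489310, -1)), Mul(-497904, Pow(Mul(159, -606), -1))) = Add(Mul(270036, Rational(1, 489310)), Mul(-497904, Pow(-96354, -1))) = Add(Rational(135018, 244655), Mul(-497904, Rational(-1, 96354))) = Add(Rational(135018, 244655), Rational(82984, 16059)) = Rational(22470704582, 3928914645)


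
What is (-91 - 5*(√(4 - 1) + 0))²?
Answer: 8356 + 910*√3 ≈ 9932.2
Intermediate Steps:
(-91 - 5*(√(4 - 1) + 0))² = (-91 - 5*(√3 + 0))² = (-91 - 5*√3)²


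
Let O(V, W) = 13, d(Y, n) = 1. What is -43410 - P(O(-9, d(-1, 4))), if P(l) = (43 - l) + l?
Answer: -43453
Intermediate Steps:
P(l) = 43
-43410 - P(O(-9, d(-1, 4))) = -43410 - 1*43 = -43410 - 43 = -43453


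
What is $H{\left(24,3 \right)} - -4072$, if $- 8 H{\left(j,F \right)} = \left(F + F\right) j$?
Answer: $4054$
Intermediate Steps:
$H{\left(j,F \right)} = - \frac{F j}{4}$ ($H{\left(j,F \right)} = - \frac{\left(F + F\right) j}{8} = - \frac{2 F j}{8} = - \frac{F j}{4}$)
$H{\left(24,3 \right)} - -4072 = \left(- \frac{1}{4}\right) 3 \cdot 24 - -4072 = -18 + 4072 = 4054$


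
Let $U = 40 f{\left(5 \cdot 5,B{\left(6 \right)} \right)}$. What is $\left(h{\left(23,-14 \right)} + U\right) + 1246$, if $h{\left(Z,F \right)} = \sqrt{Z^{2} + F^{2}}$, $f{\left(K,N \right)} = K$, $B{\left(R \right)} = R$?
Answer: $2246 + 5 \sqrt{29} \approx 2272.9$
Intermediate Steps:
$U = 1000$ ($U = 40 \cdot 5 \cdot 5 = 40 \cdot 25 = 1000$)
$h{\left(Z,F \right)} = \sqrt{F^{2} + Z^{2}}$
$\left(h{\left(23,-14 \right)} + U\right) + 1246 = \left(\sqrt{\left(-14\right)^{2} + 23^{2}} + 1000\right) + 1246 = \left(\sqrt{196 + 529} + 1000\right) + 1246 = \left(\sqrt{725} + 1000\right) + 1246 = \left(5 \sqrt{29} + 1000\right) + 1246 = \left(1000 + 5 \sqrt{29}\right) + 1246 = 2246 + 5 \sqrt{29}$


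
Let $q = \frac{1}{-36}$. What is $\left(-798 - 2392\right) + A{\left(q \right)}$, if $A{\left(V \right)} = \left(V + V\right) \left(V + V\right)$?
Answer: $- \frac{1033559}{324} \approx -3190.0$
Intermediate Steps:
$q = - \frac{1}{36} \approx -0.027778$
$A{\left(V \right)} = 4 V^{2}$ ($A{\left(V \right)} = 2 V 2 V = 4 V^{2}$)
$\left(-798 - 2392\right) + A{\left(q \right)} = \left(-798 - 2392\right) + 4 \left(- \frac{1}{36}\right)^{2} = -3190 + 4 \cdot \frac{1}{1296} = -3190 + \frac{1}{324} = - \frac{1033559}{324}$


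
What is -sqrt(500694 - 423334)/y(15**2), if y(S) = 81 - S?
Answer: sqrt(4835)/36 ≈ 1.9315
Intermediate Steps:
-sqrt(500694 - 423334)/y(15**2) = -sqrt(500694 - 423334)/(81 - 1*15**2) = -sqrt(77360)/(81 - 1*225) = -4*sqrt(4835)/(81 - 225) = -4*sqrt(4835)/(-144) = -4*sqrt(4835)*(-1)/144 = -(-1)*sqrt(4835)/36 = sqrt(4835)/36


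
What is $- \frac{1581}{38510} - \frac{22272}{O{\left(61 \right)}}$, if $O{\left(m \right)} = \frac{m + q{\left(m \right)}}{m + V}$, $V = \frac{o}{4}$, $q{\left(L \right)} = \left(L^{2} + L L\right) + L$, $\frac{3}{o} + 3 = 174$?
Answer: $- \frac{248591717509}{1383625790} \approx -179.67$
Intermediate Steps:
$o = \frac{1}{57}$ ($o = \frac{3}{-3 + 174} = \frac{3}{171} = 3 \cdot \frac{1}{171} = \frac{1}{57} \approx 0.017544$)
$q{\left(L \right)} = L + 2 L^{2}$ ($q{\left(L \right)} = \left(L^{2} + L^{2}\right) + L = 2 L^{2} + L = L + 2 L^{2}$)
$V = \frac{1}{228}$ ($V = \frac{1}{57 \cdot 4} = \frac{1}{57} \cdot \frac{1}{4} = \frac{1}{228} \approx 0.004386$)
$O{\left(m \right)} = \frac{m + m \left(1 + 2 m\right)}{\frac{1}{228} + m}$ ($O{\left(m \right)} = \frac{m + m \left(1 + 2 m\right)}{m + \frac{1}{228}} = \frac{m + m \left(1 + 2 m\right)}{\frac{1}{228} + m}$)
$- \frac{1581}{38510} - \frac{22272}{O{\left(61 \right)}} = - \frac{1581}{38510} - \frac{22272}{456 \cdot 61 \frac{1}{1 + 228 \cdot 61} \left(1 + 61\right)} = \left(-1581\right) \frac{1}{38510} - \frac{22272}{456 \cdot 61 \frac{1}{1 + 13908} \cdot 62} = - \frac{1581}{38510} - \frac{22272}{456 \cdot 61 \cdot \frac{1}{13909} \cdot 62} = - \frac{1581}{38510} - \frac{22272}{\frac{1724592}{13909}} = - \frac{1581}{38510} - \frac{6453776}{35929} = - \frac{248591717509}{1383625790}$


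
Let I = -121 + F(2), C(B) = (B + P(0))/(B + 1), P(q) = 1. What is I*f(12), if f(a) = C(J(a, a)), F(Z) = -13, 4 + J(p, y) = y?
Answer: -134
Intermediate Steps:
J(p, y) = -4 + y
C(B) = 1 (C(B) = (B + 1)/(B + 1) = (1 + B)/(1 + B) = 1)
I = -134 (I = -121 - 13 = -134)
f(a) = 1
I*f(12) = -134*1 = -134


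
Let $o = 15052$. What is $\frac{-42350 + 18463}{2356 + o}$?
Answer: $- \frac{23887}{17408} \approx -1.3722$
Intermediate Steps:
$\frac{-42350 + 18463}{2356 + o} = \frac{-42350 + 18463}{2356 + 15052} = - \frac{23887}{17408}$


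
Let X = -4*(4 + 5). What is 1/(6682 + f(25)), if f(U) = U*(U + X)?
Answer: 1/6407 ≈ 0.00015608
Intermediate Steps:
X = -36 (X = -4*9 = -36)
f(U) = U*(-36 + U) (f(U) = U*(U - 36) = U*(-36 + U))
1/(6682 + f(25)) = 1/(6682 + 25*(-36 + 25)) = 1/(6682 + 25*(-11)) = 1/(6682 - 275) = 1/6407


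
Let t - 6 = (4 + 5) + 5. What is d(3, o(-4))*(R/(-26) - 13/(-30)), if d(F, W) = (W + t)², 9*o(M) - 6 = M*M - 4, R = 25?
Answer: -49852/195 ≈ -255.65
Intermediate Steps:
o(M) = 2/9 + M²/9 (o(M) = ⅔ + (M*M - 4)/9 = ⅔ + (M² - 4)/9 = ⅔ + (-4 + M²)/9 = ⅔ + (-4/9 + M²/9) = 2/9 + M²/9)
t = 20 (t = 6 + ((4 + 5) + 5) = 6 + (9 + 5) = 6 + 14 = 20)
d(F, W) = (20 + W)² (d(F, W) = (W + 20)² = (20 + W)²)
d(3, o(-4))*(R/(-26) - 13/(-30)) = (20 + (2/9 + (⅑)*(-4)²))²*(25/(-26) - 13/(-30)) = (20 + (2/9 + (⅑)*16))²*(25*(-1/26) - 13*(-1/30)) = (20 + (2/9 + 16/9))²*(-25/26 + 13/30) = (20 + 2)²*(-103/195) = 22²*(-103/195) = 484*(-103/195) = -49852/195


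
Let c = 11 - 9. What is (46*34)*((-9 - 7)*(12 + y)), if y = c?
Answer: -350336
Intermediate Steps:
c = 2
y = 2
(46*34)*((-9 - 7)*(12 + y)) = (46*34)*((-9 - 7)*(12 + 2)) = 1564*(-16*14) = 1564*(-224) = -350336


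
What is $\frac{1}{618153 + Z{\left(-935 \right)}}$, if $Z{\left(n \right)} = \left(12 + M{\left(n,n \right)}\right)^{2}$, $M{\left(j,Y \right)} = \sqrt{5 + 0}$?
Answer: $\frac{309151}{191148680162} - \frac{6 \sqrt{5}}{95574340081} \approx 1.6172 \cdot 10^{-6}$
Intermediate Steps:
$M{\left(j,Y \right)} = \sqrt{5}$
$Z{\left(n \right)} = \left(12 + \sqrt{5}\right)^{2}$
$\frac{1}{618153 + Z{\left(-935 \right)}} = \frac{1}{618153 + \left(12 + \sqrt{5}\right)^{2}}$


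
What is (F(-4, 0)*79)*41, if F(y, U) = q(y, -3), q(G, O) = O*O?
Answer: 29151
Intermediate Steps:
q(G, O) = O²
F(y, U) = 9 (F(y, U) = (-3)² = 9)
(F(-4, 0)*79)*41 = (9*79)*41 = 711*41 = 29151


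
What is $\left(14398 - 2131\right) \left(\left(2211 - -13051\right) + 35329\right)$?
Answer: $620599797$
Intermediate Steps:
$\left(14398 - 2131\right) \left(\left(2211 - -13051\right) + 35329\right) = 12267 \left(\left(2211 + 13051\right) + 35329\right) = 12267 \left(15262 + 35329\right) = 12267 \cdot 50591 = 620599797$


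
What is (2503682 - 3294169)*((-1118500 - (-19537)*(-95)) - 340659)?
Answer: 2620601949738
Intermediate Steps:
(2503682 - 3294169)*((-1118500 - (-19537)*(-95)) - 340659) = -790487*((-1118500 - 1*1856015) - 340659) = -790487*((-1118500 - 1856015) - 340659) = -790487*(-2974515 - 340659) = -790487*(-3315174) = 2620601949738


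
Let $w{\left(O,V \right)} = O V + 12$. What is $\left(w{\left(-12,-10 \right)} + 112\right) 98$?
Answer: $23912$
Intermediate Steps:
$w{\left(O,V \right)} = 12 + O V$
$\left(w{\left(-12,-10 \right)} + 112\right) 98 = \left(\left(12 - -120\right) + 112\right) 98 = \left(\left(12 + 120\right) + 112\right) 98 = \left(132 + 112\right) 98 = 244 \cdot 98 = 23912$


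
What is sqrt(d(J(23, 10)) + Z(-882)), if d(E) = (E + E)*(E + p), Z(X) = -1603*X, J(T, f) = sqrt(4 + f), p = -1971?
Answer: sqrt(1413874 - 3942*sqrt(14)) ≈ 1182.8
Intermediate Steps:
d(E) = 2*E*(-1971 + E) (d(E) = (E + E)*(E - 1971) = (2*E)*(-1971 + E) = 2*E*(-1971 + E))
sqrt(d(J(23, 10)) + Z(-882)) = sqrt(2*sqrt(4 + 10)*(-1971 + sqrt(4 + 10)) - 1603*(-882)) = sqrt(2*sqrt(14)*(-1971 + sqrt(14)) + 1413846) = sqrt(1413846 + 2*sqrt(14)*(-1971 + sqrt(14)))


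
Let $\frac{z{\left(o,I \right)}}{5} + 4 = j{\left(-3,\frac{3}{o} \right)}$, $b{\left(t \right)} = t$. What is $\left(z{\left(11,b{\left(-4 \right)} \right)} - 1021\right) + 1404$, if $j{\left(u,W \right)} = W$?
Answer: $\frac{4008}{11} \approx 364.36$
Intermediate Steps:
$z{\left(o,I \right)} = -20 + \frac{15}{o}$ ($z{\left(o,I \right)} = -20 + 5 \frac{3}{o} = -20 + \frac{15}{o}$)
$\left(z{\left(11,b{\left(-4 \right)} \right)} - 1021\right) + 1404 = \left(\left(-20 + \frac{15}{11}\right) - 1021\right) + 1404 = \left(- \frac{205}{11} - 1021\right) + 1404 = - \frac{11436}{11} + 1404 = \frac{4008}{11}$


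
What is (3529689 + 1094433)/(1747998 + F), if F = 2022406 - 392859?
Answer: 4624122/3377545 ≈ 1.3691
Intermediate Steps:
F = 1629547
(3529689 + 1094433)/(1747998 + F) = (3529689 + 1094433)/(1747998 + 1629547) = 4624122/3377545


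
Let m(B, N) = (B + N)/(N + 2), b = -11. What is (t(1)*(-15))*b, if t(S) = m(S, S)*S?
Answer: 110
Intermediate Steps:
m(B, N) = (B + N)/(2 + N)
t(S) = 2*S**2/(2 + S) (t(S) = ((S + S)/(2 + S))*S = ((2*S)/(2 + S))*S = (2*S/(2 + S))*S = 2*S**2/(2 + S))
(t(1)*(-15))*b = ((2*1**2/(2 + 1))*(-15))*(-11) = ((2*1/3)*(-15))*(-11) = ((2*1*(1/3))*(-15))*(-11) = ((2/3)*(-15))*(-11) = -10*(-11) = 110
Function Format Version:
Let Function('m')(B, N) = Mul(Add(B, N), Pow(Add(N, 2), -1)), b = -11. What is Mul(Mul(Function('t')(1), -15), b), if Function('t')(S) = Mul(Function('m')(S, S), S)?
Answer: 110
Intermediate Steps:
Function('m')(B, N) = Mul(Pow(Add(2, N), -1), Add(B, N)) (Function('m')(B, N) = Mul(Add(B, N), Pow(Add(2, N), -1)) = Mul(Pow(Add(2, N), -1), Add(B, N)))
Function('t')(S) = Mul(2, Pow(S, 2), Pow(Add(2, S), -1)) (Function('t')(S) = Mul(Mul(Pow(Add(2, S), -1), Add(S, S)), S) = Mul(Mul(Pow(Add(2, S), -1), Mul(2, S)), S) = Mul(Mul(2, S, Pow(Add(2, S), -1)), S) = Mul(2, Pow(S, 2), Pow(Add(2, S), -1)))
Mul(Mul(Function('t')(1), -15), b) = Mul(Mul(Mul(2, Pow(1, 2), Pow(Add(2, 1), -1)), -15), -11) = Mul(Mul(Mul(2, 1, Pow(3, -1)), -15), -11) = Mul(Mul(Mul(2, 1, Rational(1, 3)), -15), -11) = Mul(Mul(Rational(2, 3), -15), -11) = Mul(-10, -11) = 110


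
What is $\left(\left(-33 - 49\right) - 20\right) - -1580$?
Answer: $1478$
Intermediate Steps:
$\left(\left(-33 - 49\right) - 20\right) - -1580 = \left(-82 - 20\right) + 1580 = -102 + 1580 = 1478$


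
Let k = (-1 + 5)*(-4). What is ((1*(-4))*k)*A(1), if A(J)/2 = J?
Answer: 128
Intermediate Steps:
A(J) = 2*J
k = -16 (k = 4*(-4) = -16)
((1*(-4))*k)*A(1) = ((1*(-4))*(-16))*(2*1) = -4*(-16)*2 = 64*2 = 128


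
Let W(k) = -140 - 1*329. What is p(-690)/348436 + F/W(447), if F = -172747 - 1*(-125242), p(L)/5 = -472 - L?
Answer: 8276481695/81708242 ≈ 101.29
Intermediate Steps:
p(L) = -2360 - 5*L (p(L) = 5*(-472 - L) = -2360 - 5*L)
F = -47505 (F = -172747 + 125242 = -47505)
W(k) = -469 (W(k) = -140 - 329 = -469)
p(-690)/348436 + F/W(447) = (-2360 - 5*(-690))/348436 - 47505/(-469) = (-2360 + 3450)*(1/348436) - 47505*(-1/469) = 1090*(1/348436) + 47505/469 = 545/174218 + 47505/469 = 8276481695/81708242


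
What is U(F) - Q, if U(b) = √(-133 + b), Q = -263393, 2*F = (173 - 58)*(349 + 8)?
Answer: 263393 + √81578/2 ≈ 2.6354e+5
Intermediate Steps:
F = 41055/2 (F = ((173 - 58)*(349 + 8))/2 = (115*357)/2 = (½)*41055 = 41055/2 ≈ 20528.)
U(F) - Q = √(-133 + 41055/2) - 1*(-263393) = √(40789/2) + 263393 = √81578/2 + 263393 = 263393 + √81578/2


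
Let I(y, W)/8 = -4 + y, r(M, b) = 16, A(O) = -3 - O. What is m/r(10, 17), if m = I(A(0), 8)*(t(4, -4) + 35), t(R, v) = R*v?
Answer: -133/2 ≈ -66.500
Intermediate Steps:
I(y, W) = -32 + 8*y (I(y, W) = 8*(-4 + y) = -32 + 8*y)
m = -1064 (m = (-32 + 8*(-3 - 1*0))*(4*(-4) + 35) = (-32 + 8*(-3 + 0))*(-16 + 35) = (-32 + 8*(-3))*19 = (-32 - 24)*19 = -56*19 = -1064)
m/r(10, 17) = -1064/16 = -1064*1/16 = -133/2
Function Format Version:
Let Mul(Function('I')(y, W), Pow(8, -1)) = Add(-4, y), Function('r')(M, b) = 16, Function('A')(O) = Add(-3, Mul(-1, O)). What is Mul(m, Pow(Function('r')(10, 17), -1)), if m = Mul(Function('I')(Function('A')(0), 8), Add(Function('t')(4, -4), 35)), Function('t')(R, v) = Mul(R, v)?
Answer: Rational(-133, 2) ≈ -66.500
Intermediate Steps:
Function('I')(y, W) = Add(-32, Mul(8, y)) (Function('I')(y, W) = Mul(8, Add(-4, y)) = Add(-32, Mul(8, y)))
m = -1064 (m = Mul(Add(-32, Mul(8, Add(-3, Mul(-1, 0)))), Add(Mul(4, -4), 35)) = Mul(Add(-32, Mul(8, Add(-3, 0))), Add(-16, 35)) = Mul(Add(-32, Mul(8, -3)), 19) = Mul(Add(-32, -24), 19) = Mul(-56, 19) = -1064)
Mul(m, Pow(Function('r')(10, 17), -1)) = Mul(-1064, Pow(16, -1)) = Mul(-1064, Rational(1, 16)) = Rational(-133, 2)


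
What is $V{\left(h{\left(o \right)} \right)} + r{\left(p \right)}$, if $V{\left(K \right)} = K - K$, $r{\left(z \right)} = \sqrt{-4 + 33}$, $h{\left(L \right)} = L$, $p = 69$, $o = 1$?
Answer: $\sqrt{29} \approx 5.3852$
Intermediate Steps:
$r{\left(z \right)} = \sqrt{29}$
$V{\left(K \right)} = 0$
$V{\left(h{\left(o \right)} \right)} + r{\left(p \right)} = 0 + \sqrt{29} = \sqrt{29}$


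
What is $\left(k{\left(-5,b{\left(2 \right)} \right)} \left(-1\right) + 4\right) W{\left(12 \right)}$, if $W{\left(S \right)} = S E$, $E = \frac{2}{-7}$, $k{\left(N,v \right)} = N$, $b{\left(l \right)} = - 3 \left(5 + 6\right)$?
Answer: $- \frac{216}{7} \approx -30.857$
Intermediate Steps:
$b{\left(l \right)} = -33$ ($b{\left(l \right)} = \left(-3\right) 11 = -33$)
$E = - \frac{2}{7}$ ($E = 2 \left(- \frac{1}{7}\right) = - \frac{2}{7} \approx -0.28571$)
$W{\left(S \right)} = - \frac{2 S}{7}$ ($W{\left(S \right)} = S \left(- \frac{2}{7}\right) = - \frac{2 S}{7}$)
$\left(k{\left(-5,b{\left(2 \right)} \right)} \left(-1\right) + 4\right) W{\left(12 \right)} = \left(\left(-5\right) \left(-1\right) + 4\right) \left(\left(- \frac{2}{7}\right) 12\right) = \left(5 + 4\right) \left(- \frac{24}{7}\right) = 9 \left(- \frac{24}{7}\right) = - \frac{216}{7}$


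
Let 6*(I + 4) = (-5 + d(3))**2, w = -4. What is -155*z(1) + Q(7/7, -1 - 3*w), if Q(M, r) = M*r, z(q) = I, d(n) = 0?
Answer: -89/6 ≈ -14.833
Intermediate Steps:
I = 1/6 (I = -4 + (-5 + 0)**2/6 = -4 + (1/6)*(-5)**2 = -4 + (1/6)*25 = -4 + 25/6 = 1/6 ≈ 0.16667)
z(q) = 1/6
-155*z(1) + Q(7/7, -1 - 3*w) = -155*1/6 + (7/7)*(-1 - 3*(-4)) = -155/6 + (7*(1/7))*(-1 + 12) = -155/6 + 1*11 = -155/6 + 11 = -89/6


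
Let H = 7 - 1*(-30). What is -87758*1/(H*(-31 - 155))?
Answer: 43879/3441 ≈ 12.752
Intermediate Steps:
H = 37 (H = 7 + 30 = 37)
-87758*1/(H*(-31 - 155)) = -87758*1/(37*(-31 - 155)) = -87758/((-186*37)) = -87758/(-6882) = -87758*(-1/6882) = 43879/3441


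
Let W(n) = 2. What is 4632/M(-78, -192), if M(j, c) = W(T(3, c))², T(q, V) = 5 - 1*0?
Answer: 1158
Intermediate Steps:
T(q, V) = 5 (T(q, V) = 5 + 0 = 5)
M(j, c) = 4 (M(j, c) = 2² = 4)
4632/M(-78, -192) = 4632/4 = 4632*(¼) = 1158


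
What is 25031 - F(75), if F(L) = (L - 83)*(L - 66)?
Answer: 25103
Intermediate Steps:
F(L) = (-83 + L)*(-66 + L)
25031 - F(75) = 25031 - (5478 + 75**2 - 149*75) = 25031 - (5478 + 5625 - 11175) = 25031 - 1*(-72) = 25031 + 72 = 25103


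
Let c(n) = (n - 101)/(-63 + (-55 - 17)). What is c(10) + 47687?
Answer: 6437836/135 ≈ 47688.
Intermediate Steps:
c(n) = 101/135 - n/135 (c(n) = (-101 + n)/(-63 - 72) = (-101 + n)/(-135) = (-101 + n)*(-1/135) = 101/135 - n/135)
c(10) + 47687 = (101/135 - 1/135*10) + 47687 = (101/135 - 2/27) + 47687 = 91/135 + 47687 = 6437836/135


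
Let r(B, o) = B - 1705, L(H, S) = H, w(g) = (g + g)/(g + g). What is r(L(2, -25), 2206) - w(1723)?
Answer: -1704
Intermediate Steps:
w(g) = 1 (w(g) = (2*g)/((2*g)) = (2*g)*(1/(2*g)) = 1)
r(B, o) = -1705 + B
r(L(2, -25), 2206) - w(1723) = (-1705 + 2) - 1*1 = -1703 - 1 = -1704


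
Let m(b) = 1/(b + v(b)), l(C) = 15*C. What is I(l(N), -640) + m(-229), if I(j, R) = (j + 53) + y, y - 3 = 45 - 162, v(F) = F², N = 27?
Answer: 17960929/52212 ≈ 344.00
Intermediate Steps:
y = -114 (y = 3 + (45 - 162) = 3 - 117 = -114)
I(j, R) = -61 + j (I(j, R) = (j + 53) - 114 = (53 + j) - 114 = -61 + j)
m(b) = 1/(b + b²)
I(l(N), -640) + m(-229) = (-61 + 15*27) + 1/((-229)*(1 - 229)) = (-61 + 405) - 1/229/(-228) = 344 - 1/229*(-1/228) = 344 + 1/52212 = 17960929/52212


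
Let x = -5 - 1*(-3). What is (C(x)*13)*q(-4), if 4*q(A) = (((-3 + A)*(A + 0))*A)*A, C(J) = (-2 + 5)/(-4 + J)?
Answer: -728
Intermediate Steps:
x = -2 (x = -5 + 3 = -2)
C(J) = 3/(-4 + J)
q(A) = A**3*(-3 + A)/4 (q(A) = ((((-3 + A)*(A + 0))*A)*A)/4 = ((((-3 + A)*A)*A)*A)/4 = (((A*(-3 + A))*A)*A)/4 = ((A**2*(-3 + A))*A)/4 = (A**3*(-3 + A))/4 = A**3*(-3 + A)/4)
(C(x)*13)*q(-4) = ((3/(-4 - 2))*13)*((1/4)*(-4)**3*(-3 - 4)) = ((3/(-6))*13)*((1/4)*(-64)*(-7)) = ((3*(-1/6))*13)*112 = -1/2*13*112 = -13/2*112 = -728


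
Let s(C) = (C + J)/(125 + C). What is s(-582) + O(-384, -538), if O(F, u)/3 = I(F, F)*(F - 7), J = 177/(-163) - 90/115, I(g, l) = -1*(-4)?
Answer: -8036581833/1713293 ≈ -4690.7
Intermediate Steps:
I(g, l) = 4
J = -7005/3749 (J = 177*(-1/163) - 90*1/115 = -177/163 - 18/23 = -7005/3749 ≈ -1.8685)
O(F, u) = -84 + 12*F (O(F, u) = 3*(4*(F - 7)) = 3*(4*(-7 + F)) = 3*(-28 + 4*F) = -84 + 12*F)
s(C) = (-7005/3749 + C)/(125 + C) (s(C) = (C - 7005/3749)/(125 + C) = (-7005/3749 + C)/(125 + C))
s(-582) + O(-384, -538) = (-7005/3749 - 582)/(125 - 582) + (-84 + 12*(-384)) = -2188923/3749/(-457) + (-84 - 4608) = -1/457*(-2188923/3749) - 4692 = 2188923/1713293 - 4692 = -8036581833/1713293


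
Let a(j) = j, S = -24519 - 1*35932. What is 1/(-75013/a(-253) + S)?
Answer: -253/15219090 ≈ -1.6624e-5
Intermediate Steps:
S = -60451 (S = -24519 - 35932 = -60451)
1/(-75013/a(-253) + S) = 1/(-75013/(-253) - 60451) = 1/(-75013*(-1/253) - 60451) = 1/(75013/253 - 60451) = 1/(-15219090/253) = -253/15219090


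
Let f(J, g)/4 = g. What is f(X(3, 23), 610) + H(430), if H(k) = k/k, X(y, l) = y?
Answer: 2441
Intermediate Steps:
f(J, g) = 4*g
H(k) = 1
f(X(3, 23), 610) + H(430) = 4*610 + 1 = 2440 + 1 = 2441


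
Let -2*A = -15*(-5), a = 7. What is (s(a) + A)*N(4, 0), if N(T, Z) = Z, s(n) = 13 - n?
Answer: 0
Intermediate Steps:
A = -75/2 (A = -(-15)*(-5)/2 = -1/2*75 = -75/2 ≈ -37.500)
(s(a) + A)*N(4, 0) = ((13 - 1*7) - 75/2)*0 = ((13 - 7) - 75/2)*0 = (6 - 75/2)*0 = -63/2*0 = 0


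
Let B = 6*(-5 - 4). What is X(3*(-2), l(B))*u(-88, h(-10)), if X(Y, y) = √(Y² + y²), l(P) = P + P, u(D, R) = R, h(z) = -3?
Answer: -90*√13 ≈ -324.50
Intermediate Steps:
B = -54 (B = 6*(-9) = -54)
l(P) = 2*P
X(3*(-2), l(B))*u(-88, h(-10)) = √((3*(-2))² + (2*(-54))²)*(-3) = √((-6)² + (-108)²)*(-3) = √(36 + 11664)*(-3) = √11700*(-3) = (30*√13)*(-3) = -90*√13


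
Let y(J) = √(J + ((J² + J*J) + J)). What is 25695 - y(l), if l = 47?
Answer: 25695 - 4*√282 ≈ 25628.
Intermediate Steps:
y(J) = √(2*J + 2*J²) (y(J) = √(J + ((J² + J²) + J)) = √(J + (2*J² + J)) = √(J + (J + 2*J²)) = √(2*J + 2*J²))
25695 - y(l) = 25695 - √2*√(47*(1 + 47)) = 25695 - √2*√(47*48) = 25695 - √2*√2256 = 25695 - √2*4*√141 = 25695 - 4*√282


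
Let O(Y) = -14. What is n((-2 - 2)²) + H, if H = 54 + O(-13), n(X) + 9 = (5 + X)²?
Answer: 472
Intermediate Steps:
n(X) = -9 + (5 + X)²
H = 40 (H = 54 - 14 = 40)
n((-2 - 2)²) + H = (-9 + (5 + (-2 - 2)²)²) + 40 = (-9 + (5 + (-4)²)²) + 40 = (-9 + (5 + 16)²) + 40 = (-9 + 21²) + 40 = (-9 + 441) + 40 = 432 + 40 = 472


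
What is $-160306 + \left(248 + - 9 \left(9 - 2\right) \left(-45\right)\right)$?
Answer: $-157223$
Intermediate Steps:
$-160306 + \left(248 + - 9 \left(9 - 2\right) \left(-45\right)\right) = -160306 + \left(248 + \left(-9\right) 7 \left(-45\right)\right) = -160306 + \left(248 - -2835\right) = -160306 + \left(248 + 2835\right) = -160306 + 3083 = -157223$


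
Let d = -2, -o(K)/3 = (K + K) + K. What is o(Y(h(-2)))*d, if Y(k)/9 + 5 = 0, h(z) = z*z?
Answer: -810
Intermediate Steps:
h(z) = z²
Y(k) = -45 (Y(k) = -45 + 9*0 = -45 + 0 = -45)
o(K) = -9*K (o(K) = -3*((K + K) + K) = -3*(2*K + K) = -9*K)
o(Y(h(-2)))*d = -9*(-45)*(-2) = 405*(-2) = -810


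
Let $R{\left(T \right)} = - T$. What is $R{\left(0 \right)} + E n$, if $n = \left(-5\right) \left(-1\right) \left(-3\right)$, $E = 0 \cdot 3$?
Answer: $0$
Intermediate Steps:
$E = 0$
$n = -15$ ($n = 5 \left(-3\right) = -15$)
$R{\left(0 \right)} + E n = \left(-1\right) 0 + 0 \left(-15\right) = 0 + 0 = 0$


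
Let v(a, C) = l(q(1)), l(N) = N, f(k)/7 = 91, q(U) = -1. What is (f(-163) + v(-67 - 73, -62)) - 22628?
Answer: -21992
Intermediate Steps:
f(k) = 637 (f(k) = 7*91 = 637)
v(a, C) = -1
(f(-163) + v(-67 - 73, -62)) - 22628 = (637 - 1) - 22628 = 636 - 22628 = -21992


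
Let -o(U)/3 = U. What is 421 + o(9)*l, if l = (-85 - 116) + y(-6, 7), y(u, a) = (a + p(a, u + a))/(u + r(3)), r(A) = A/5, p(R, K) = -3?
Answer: 5868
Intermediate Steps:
r(A) = A/5 (r(A) = A*(1/5) = A/5)
o(U) = -3*U
y(u, a) = (-3 + a)/(3/5 + u) (y(u, a) = (a - 3)/(u + (1/5)*3) = (-3 + a)/(u + 3/5) = (-3 + a)/(3/5 + u))
l = -5447/27 (l = (-85 - 116) + 5*(-3 + 7)/(3 + 5*(-6)) = -201 + 5*4/(3 - 30) = -201 + 5*4/(-27) = -201 + 5*(-1/27)*4 = -201 - 20/27 = -5447/27 ≈ -201.74)
421 + o(9)*l = 421 - 3*9*(-5447/27) = 421 - 27*(-5447/27) = 421 + 5447 = 5868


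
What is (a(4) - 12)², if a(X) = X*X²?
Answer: 2704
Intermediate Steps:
a(X) = X³
(a(4) - 12)² = (4³ - 12)² = (64 - 12)² = 52² = 2704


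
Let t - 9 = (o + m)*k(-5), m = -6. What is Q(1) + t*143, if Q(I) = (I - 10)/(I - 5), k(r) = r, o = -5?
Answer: 36617/4 ≈ 9154.3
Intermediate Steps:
Q(I) = (-10 + I)/(-5 + I)
t = 64 (t = 9 + (-5 - 6)*(-5) = 9 - 11*(-5) = 9 + 55 = 64)
Q(1) + t*143 = (-10 + 1)/(-5 + 1) + 64*143 = -9/(-4) + 9152 = -¼*(-9) + 9152 = 9/4 + 9152 = 36617/4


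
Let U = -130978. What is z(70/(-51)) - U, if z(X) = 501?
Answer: 131479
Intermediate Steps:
z(70/(-51)) - U = 501 - 1*(-130978) = 501 + 130978 = 131479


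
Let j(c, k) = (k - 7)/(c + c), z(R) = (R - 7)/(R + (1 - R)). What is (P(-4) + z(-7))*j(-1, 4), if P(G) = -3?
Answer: -51/2 ≈ -25.500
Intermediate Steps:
z(R) = -7 + R (z(R) = (-7 + R)/1 = (-7 + R)*1 = -7 + R)
j(c, k) = (-7 + k)/(2*c) (j(c, k) = (-7 + k)/((2*c)) = (-7 + k)*(1/(2*c)) = (-7 + k)/(2*c))
(P(-4) + z(-7))*j(-1, 4) = (-3 + (-7 - 7))*((1/2)*(-7 + 4)/(-1)) = (-3 - 14)*((1/2)*(-1)*(-3)) = -17*3/2 = -51/2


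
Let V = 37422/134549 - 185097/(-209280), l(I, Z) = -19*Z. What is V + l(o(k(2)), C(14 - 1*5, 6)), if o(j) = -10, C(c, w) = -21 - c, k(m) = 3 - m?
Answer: 5361010894271/9386138240 ≈ 571.16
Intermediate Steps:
V = 10912097471/9386138240 (V = 37422*(1/134549) - 185097*(-1/209280) = 37422/134549 + 61699/69760 = 10912097471/9386138240 ≈ 1.1626)
V + l(o(k(2)), C(14 - 1*5, 6)) = 10912097471/9386138240 - 19*(-21 - (14 - 1*5)) = 10912097471/9386138240 - 19*(-21 - (14 - 5)) = 10912097471/9386138240 - 19*(-21 - 1*9) = 10912097471/9386138240 - 19*(-21 - 9) = 10912097471/9386138240 - 19*(-30) = 10912097471/9386138240 + 570 = 5361010894271/9386138240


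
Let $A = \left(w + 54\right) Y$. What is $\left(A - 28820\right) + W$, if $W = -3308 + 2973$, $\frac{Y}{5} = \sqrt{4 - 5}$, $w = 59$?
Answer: $-29155 + 565 i \approx -29155.0 + 565.0 i$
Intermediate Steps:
$Y = 5 i$ ($Y = 5 \sqrt{4 - 5} = 5 \sqrt{-1} = 5 i \approx 5.0 i$)
$W = -335$
$A = 565 i$ ($A = \left(59 + 54\right) 5 i = 113 \cdot 5 i = 565 i \approx 565.0 i$)
$\left(A - 28820\right) + W = \left(565 i - 28820\right) - 335 = \left(-28820 + 565 i\right) - 335 = -29155 + 565 i$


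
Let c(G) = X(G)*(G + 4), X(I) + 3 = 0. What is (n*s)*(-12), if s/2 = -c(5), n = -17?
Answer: 11016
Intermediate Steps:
X(I) = -3 (X(I) = -3 + 0 = -3)
c(G) = -12 - 3*G (c(G) = -3*(G + 4) = -3*(4 + G) = -12 - 3*G)
s = 54 (s = 2*(-(-12 - 3*5)) = 2*(-(-12 - 15)) = 2*(-1*(-27)) = 2*27 = 54)
(n*s)*(-12) = -17*54*(-12) = -918*(-12) = 11016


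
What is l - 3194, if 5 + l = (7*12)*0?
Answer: -3199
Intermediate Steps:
l = -5 (l = -5 + (7*12)*0 = -5 + 84*0 = -5 + 0 = -5)
l - 3194 = -5 - 3194 = -3199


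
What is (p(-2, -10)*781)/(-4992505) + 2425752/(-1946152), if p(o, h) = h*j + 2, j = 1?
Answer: -1512302428883/1214521698845 ≈ -1.2452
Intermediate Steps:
p(o, h) = 2 + h (p(o, h) = h*1 + 2 = h + 2 = 2 + h)
(p(-2, -10)*781)/(-4992505) + 2425752/(-1946152) = ((2 - 10)*781)/(-4992505) + 2425752/(-1946152) = -8*781*(-1/4992505) + 2425752*(-1/1946152) = -6248*(-1/4992505) - 303219/243269 = 6248/4992505 - 303219/243269 = -1512302428883/1214521698845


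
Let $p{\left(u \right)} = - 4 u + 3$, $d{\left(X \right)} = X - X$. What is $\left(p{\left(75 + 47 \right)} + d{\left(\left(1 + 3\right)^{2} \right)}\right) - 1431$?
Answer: $-1916$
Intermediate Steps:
$d{\left(X \right)} = 0$
$p{\left(u \right)} = 3 - 4 u$
$\left(p{\left(75 + 47 \right)} + d{\left(\left(1 + 3\right)^{2} \right)}\right) - 1431 = \left(\left(3 - 4 \left(75 + 47\right)\right) + 0\right) - 1431 = \left(\left(3 - 488\right) + 0\right) - 1431 = \left(-485 + 0\right) - 1431 = -485 - 1431 = -1916$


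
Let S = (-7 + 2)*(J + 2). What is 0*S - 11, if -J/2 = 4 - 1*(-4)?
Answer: -11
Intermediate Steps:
J = -16 (J = -2*(4 - 1*(-4)) = -2*(4 + 4) = -2*8 = -16)
S = 70 (S = (-7 + 2)*(-16 + 2) = -5*(-14) = 70)
0*S - 11 = 0*70 - 11 = 0 - 11 = -11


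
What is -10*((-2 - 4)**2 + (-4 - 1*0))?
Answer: -320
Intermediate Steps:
-10*((-2 - 4)**2 + (-4 - 1*0)) = -10*((-6)**2 + (-4 + 0)) = -10*(36 - 4) = -10*32 = -320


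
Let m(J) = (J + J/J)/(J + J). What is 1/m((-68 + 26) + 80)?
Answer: 76/39 ≈ 1.9487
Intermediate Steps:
m(J) = (1 + J)/(2*J) (m(J) = (J + 1)/((2*J)) = (1 + J)*(1/(2*J)) = (1 + J)/(2*J))
1/m((-68 + 26) + 80) = 1/((1 + ((-68 + 26) + 80))/(2*((-68 + 26) + 80))) = 1/((1 + (-42 + 80))/(2*(-42 + 80))) = 1/((1/2)*(1 + 38)/38) = 1/((1/2)*(1/38)*39) = 1/(39/76) = 76/39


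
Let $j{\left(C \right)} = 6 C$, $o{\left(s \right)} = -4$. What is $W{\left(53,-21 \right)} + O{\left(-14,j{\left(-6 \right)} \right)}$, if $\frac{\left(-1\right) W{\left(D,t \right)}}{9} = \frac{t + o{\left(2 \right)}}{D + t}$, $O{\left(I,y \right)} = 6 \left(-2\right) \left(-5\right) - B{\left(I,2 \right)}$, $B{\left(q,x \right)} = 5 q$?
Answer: $\frac{4385}{32} \approx 137.03$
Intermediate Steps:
$O{\left(I,y \right)} = 60 - 5 I$ ($O{\left(I,y \right)} = 6 \left(-2\right) \left(-5\right) - 5 I = \left(-12\right) \left(-5\right) - 5 I = 60 - 5 I$)
$W{\left(D,t \right)} = - \frac{9 \left(-4 + t\right)}{D + t}$ ($W{\left(D,t \right)} = - 9 \frac{t - 4}{D + t} = - 9 \frac{-4 + t}{D + t} = - \frac{9 \left(-4 + t\right)}{D + t}$)
$W{\left(53,-21 \right)} + O{\left(-14,j{\left(-6 \right)} \right)} = \frac{9 \left(4 - -21\right)}{53 - 21} + \left(60 - -70\right) = \frac{9 \left(4 + 21\right)}{32} + \left(60 + 70\right) = 9 \cdot \frac{1}{32} \cdot 25 + 130 = \frac{225}{32} + 130 = \frac{4385}{32}$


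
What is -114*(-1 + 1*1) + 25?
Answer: 25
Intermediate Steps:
-114*(-1 + 1*1) + 25 = -114*(-1 + 1) + 25 = -114*0 + 25 = 0 + 25 = 25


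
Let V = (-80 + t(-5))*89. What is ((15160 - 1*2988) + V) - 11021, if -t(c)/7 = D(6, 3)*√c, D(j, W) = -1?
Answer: -5969 + 623*I*√5 ≈ -5969.0 + 1393.1*I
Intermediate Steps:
t(c) = 7*√c (t(c) = -(-7)*√c = 7*√c)
V = -7120 + 623*I*√5 (V = (-80 + 7*√(-5))*89 = (-80 + 7*(I*√5))*89 = (-80 + 7*I*√5)*89 = -7120 + 623*I*√5 ≈ -7120.0 + 1393.1*I)
((15160 - 1*2988) + V) - 11021 = ((15160 - 1*2988) + (-7120 + 623*I*√5)) - 11021 = ((15160 - 2988) + (-7120 + 623*I*√5)) - 11021 = (12172 + (-7120 + 623*I*√5)) - 11021 = (5052 + 623*I*√5) - 11021 = -5969 + 623*I*√5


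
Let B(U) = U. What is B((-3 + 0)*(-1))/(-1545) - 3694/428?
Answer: -951419/110210 ≈ -8.6328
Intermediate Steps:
B((-3 + 0)*(-1))/(-1545) - 3694/428 = ((-3 + 0)*(-1))/(-1545) - 3694/428 = -3*(-1)*(-1/1545) - 3694*1/428 = 3*(-1/1545) - 1847/214 = -1/515 - 1847/214 = -951419/110210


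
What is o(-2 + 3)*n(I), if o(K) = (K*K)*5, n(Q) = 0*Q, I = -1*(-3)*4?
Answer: 0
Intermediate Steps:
I = 12 (I = 3*4 = 12)
n(Q) = 0
o(K) = 5*K² (o(K) = K²*5 = 5*K²)
o(-2 + 3)*n(I) = (5*(-2 + 3)²)*0 = (5*1²)*0 = (5*1)*0 = 5*0 = 0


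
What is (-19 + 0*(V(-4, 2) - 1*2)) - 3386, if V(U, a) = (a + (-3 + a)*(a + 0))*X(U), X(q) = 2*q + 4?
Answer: -3405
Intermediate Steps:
X(q) = 4 + 2*q
V(U, a) = (4 + 2*U)*(a + a*(-3 + a)) (V(U, a) = (a + (-3 + a)*(a + 0))*(4 + 2*U) = (a + (-3 + a)*a)*(4 + 2*U) = (a + a*(-3 + a))*(4 + 2*U) = (4 + 2*U)*(a + a*(-3 + a)))
(-19 + 0*(V(-4, 2) - 1*2)) - 3386 = (-19 + 0*(2*2*(-2 + 2)*(2 - 4) - 1*2)) - 3386 = (-19 + 0*(2*2*0*(-2) - 2)) - 3386 = (-19 + 0*(0 - 2)) - 3386 = (-19 + 0*(-2)) - 3386 = (-19 + 0) - 3386 = -19 - 3386 = -3405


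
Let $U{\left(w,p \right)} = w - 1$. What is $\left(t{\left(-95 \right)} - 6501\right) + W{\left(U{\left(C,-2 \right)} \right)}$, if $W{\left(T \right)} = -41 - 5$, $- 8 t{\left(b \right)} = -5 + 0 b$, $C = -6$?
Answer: $- \frac{52371}{8} \approx -6546.4$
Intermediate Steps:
$t{\left(b \right)} = \frac{5}{8}$ ($t{\left(b \right)} = - \frac{-5 + 0 b}{8} = - \frac{-5 + 0}{8} = \left(- \frac{1}{8}\right) \left(-5\right) = \frac{5}{8}$)
$U{\left(w,p \right)} = -1 + w$ ($U{\left(w,p \right)} = w - 1 = -1 + w$)
$W{\left(T \right)} = -46$
$\left(t{\left(-95 \right)} - 6501\right) + W{\left(U{\left(C,-2 \right)} \right)} = \left(\frac{5}{8} - 6501\right) - 46 = - \frac{52003}{8} - 46 = - \frac{52371}{8}$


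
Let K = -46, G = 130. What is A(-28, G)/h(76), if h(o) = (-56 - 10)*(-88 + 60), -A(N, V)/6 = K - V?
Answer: 4/7 ≈ 0.57143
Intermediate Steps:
A(N, V) = 276 + 6*V (A(N, V) = -6*(-46 - V) = 276 + 6*V)
h(o) = 1848 (h(o) = -66*(-28) = 1848)
A(-28, G)/h(76) = (276 + 6*130)/1848 = (276 + 780)*(1/1848) = 1056*(1/1848) = 4/7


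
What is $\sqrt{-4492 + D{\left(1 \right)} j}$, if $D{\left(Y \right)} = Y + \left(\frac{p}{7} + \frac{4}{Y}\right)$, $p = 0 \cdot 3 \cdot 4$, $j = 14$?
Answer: $i \sqrt{4422} \approx 66.498 i$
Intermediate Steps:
$p = 0$ ($p = 0 \cdot 4 = 0$)
$D{\left(Y \right)} = Y + \frac{4}{Y}$ ($D{\left(Y \right)} = Y + \left(\frac{0}{7} + \frac{4}{Y}\right) = Y + \left(0 \cdot \frac{1}{7} + \frac{4}{Y}\right) = Y + \left(0 + \frac{4}{Y}\right) = Y + \frac{4}{Y}$)
$\sqrt{-4492 + D{\left(1 \right)} j} = \sqrt{-4492 + \left(1 + \frac{4}{1}\right) 14} = \sqrt{-4492 + \left(1 + 4 \cdot 1\right) 14} = \sqrt{-4492 + \left(1 + 4\right) 14} = \sqrt{-4492 + 5 \cdot 14} = \sqrt{-4492 + 70} = \sqrt{-4422} = i \sqrt{4422}$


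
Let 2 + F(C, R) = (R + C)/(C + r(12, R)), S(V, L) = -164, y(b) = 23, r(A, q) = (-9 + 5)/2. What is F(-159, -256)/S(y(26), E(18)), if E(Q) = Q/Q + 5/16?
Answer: -93/26404 ≈ -0.0035222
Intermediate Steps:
E(Q) = 21/16 (E(Q) = 1 + 5*(1/16) = 1 + 5/16 = 21/16)
r(A, q) = -2 (r(A, q) = -4*1/2 = -2)
F(C, R) = -2 + (C + R)/(-2 + C) (F(C, R) = -2 + (R + C)/(C - 2) = -2 + (C + R)/(-2 + C))
F(-159, -256)/S(y(26), E(18)) = ((4 - 256 - 1*(-159))/(-2 - 159))/(-164) = ((4 - 256 + 159)/(-161))*(-1/164) = -1/161*(-93)*(-1/164) = (93/161)*(-1/164) = -93/26404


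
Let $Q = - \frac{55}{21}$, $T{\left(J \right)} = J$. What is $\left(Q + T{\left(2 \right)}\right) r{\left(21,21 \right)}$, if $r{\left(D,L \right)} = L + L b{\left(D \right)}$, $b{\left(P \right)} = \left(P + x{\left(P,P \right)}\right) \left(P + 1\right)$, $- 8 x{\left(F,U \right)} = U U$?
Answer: $\frac{38987}{4} \approx 9746.8$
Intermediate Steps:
$x{\left(F,U \right)} = - \frac{U^{2}}{8}$ ($x{\left(F,U \right)} = - \frac{U U}{8} = - \frac{U^{2}}{8}$)
$b{\left(P \right)} = \left(1 + P\right) \left(P - \frac{P^{2}}{8}\right)$ ($b{\left(P \right)} = \left(P - \frac{P^{2}}{8}\right) \left(P + 1\right) = \left(P - \frac{P^{2}}{8}\right) \left(1 + P\right) = \left(1 + P\right) \left(P - \frac{P^{2}}{8}\right)$)
$Q = - \frac{55}{21}$ ($Q = \left(-55\right) \frac{1}{21} = - \frac{55}{21} \approx -2.619$)
$r{\left(D,L \right)} = L + \frac{D L \left(8 - D^{2} + 7 D\right)}{8}$ ($r{\left(D,L \right)} = L + L \frac{D \left(8 - D^{2} + 7 D\right)}{8} = L + \frac{D L \left(8 - D^{2} + 7 D\right)}{8}$)
$\left(Q + T{\left(2 \right)}\right) r{\left(21,21 \right)} = \left(- \frac{55}{21} + 2\right) \frac{1}{8} \cdot 21 \left(8 - 21^{3} + 7 \cdot 21^{2} + 8 \cdot 21\right) = - \frac{13 \cdot \frac{1}{8} \cdot 21 \left(8 - 9261 + 7 \cdot 441 + 168\right)}{21} = - \frac{13 \cdot \frac{1}{8} \cdot 21 \left(8 - 9261 + 3087 + 168\right)}{21} = - \frac{13 \cdot \frac{1}{8} \cdot 21 \left(-5998\right)}{21} = \left(- \frac{13}{21}\right) \left(- \frac{62979}{4}\right) = \frac{38987}{4}$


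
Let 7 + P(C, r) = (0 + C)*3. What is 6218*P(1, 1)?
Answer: -24872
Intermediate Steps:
P(C, r) = -7 + 3*C (P(C, r) = -7 + (0 + C)*3 = -7 + C*3 = -7 + 3*C)
6218*P(1, 1) = 6218*(-7 + 3*1) = 6218*(-7 + 3) = 6218*(-4) = -24872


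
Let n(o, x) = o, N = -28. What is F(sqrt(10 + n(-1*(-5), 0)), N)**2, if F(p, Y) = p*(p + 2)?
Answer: 285 + 60*sqrt(15) ≈ 517.38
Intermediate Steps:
F(p, Y) = p*(2 + p)
F(sqrt(10 + n(-1*(-5), 0)), N)**2 = (sqrt(10 - 1*(-5))*(2 + sqrt(10 - 1*(-5))))**2 = (sqrt(10 + 5)*(2 + sqrt(10 + 5)))**2 = (sqrt(15)*(2 + sqrt(15)))**2 = 15*(2 + sqrt(15))**2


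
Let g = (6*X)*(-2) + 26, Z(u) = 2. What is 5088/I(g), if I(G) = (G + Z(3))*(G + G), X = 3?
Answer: 159/5 ≈ 31.800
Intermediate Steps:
g = -10 (g = (6*3)*(-2) + 26 = 18*(-2) + 26 = -36 + 26 = -10)
I(G) = 2*G*(2 + G) (I(G) = (G + 2)*(G + G) = (2 + G)*(2*G) = 2*G*(2 + G))
5088/I(g) = 5088/((2*(-10)*(2 - 10))) = 5088/((2*(-10)*(-8))) = 5088/160 = 5088*(1/160) = 159/5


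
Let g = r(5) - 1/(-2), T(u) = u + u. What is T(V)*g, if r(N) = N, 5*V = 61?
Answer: 671/5 ≈ 134.20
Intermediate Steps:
V = 61/5 (V = (1/5)*61 = 61/5 ≈ 12.200)
T(u) = 2*u
g = 11/2 (g = 5 - 1/(-2) = 5 - 1/2*(-1) = 5 + 1/2 = 11/2 ≈ 5.5000)
T(V)*g = (2*(61/5))*(11/2) = (122/5)*(11/2) = 671/5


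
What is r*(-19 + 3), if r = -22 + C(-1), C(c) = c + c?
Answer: 384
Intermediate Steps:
C(c) = 2*c
r = -24 (r = -22 + 2*(-1) = -22 - 2 = -24)
r*(-19 + 3) = -24*(-19 + 3) = -24*(-16) = 384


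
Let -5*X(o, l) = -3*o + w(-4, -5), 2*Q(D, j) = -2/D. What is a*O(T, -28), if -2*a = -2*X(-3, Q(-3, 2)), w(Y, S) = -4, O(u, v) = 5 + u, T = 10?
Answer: -15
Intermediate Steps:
Q(D, j) = -1/D (Q(D, j) = (-2/D)/2 = -1/D)
X(o, l) = 4/5 + 3*o/5 (X(o, l) = -(-3*o - 4)/5 = -(-4 - 3*o)/5 = 4/5 + 3*o/5)
a = -1 (a = -(-1)*(4/5 + (3/5)*(-3)) = -(-1)*(4/5 - 9/5) = -(-1)*(-1) = -1/2*2 = -1)
a*O(T, -28) = -(5 + 10) = -1*15 = -15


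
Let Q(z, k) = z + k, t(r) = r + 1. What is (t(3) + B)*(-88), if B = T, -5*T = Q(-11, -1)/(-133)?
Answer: -233024/665 ≈ -350.41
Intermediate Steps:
t(r) = 1 + r
Q(z, k) = k + z
T = -12/665 (T = -(-1 - 11)/(5*(-133)) = -(-12)*(-1)/(5*133) = -⅕*12/133 = -12/665 ≈ -0.018045)
B = -12/665 ≈ -0.018045
(t(3) + B)*(-88) = ((1 + 3) - 12/665)*(-88) = (4 - 12/665)*(-88) = (2648/665)*(-88) = -233024/665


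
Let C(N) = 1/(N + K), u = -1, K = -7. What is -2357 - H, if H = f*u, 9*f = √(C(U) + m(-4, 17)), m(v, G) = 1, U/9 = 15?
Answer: -2357 + √258/144 ≈ -2356.9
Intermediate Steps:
U = 135 (U = 9*15 = 135)
C(N) = 1/(-7 + N) (C(N) = 1/(N - 7) = 1/(-7 + N))
f = √258/144 (f = √(1/(-7 + 135) + 1)/9 = √(1/128 + 1)/9 = √(129/128)/9 = (√258/16)/9 = √258/144 ≈ 0.11154)
H = -√258/144 (H = (√258/144)*(-1) = -√258/144 ≈ -0.11154)
-2357 - H = -2357 - (-1)*√258/144 = -2357 + √258/144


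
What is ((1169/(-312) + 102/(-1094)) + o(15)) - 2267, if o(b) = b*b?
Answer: -349151243/170664 ≈ -2045.8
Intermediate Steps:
o(b) = b²
((1169/(-312) + 102/(-1094)) + o(15)) - 2267 = ((1169/(-312) + 102/(-1094)) + 15²) - 2267 = ((1169*(-1/312) + 102*(-1/1094)) + 225) - 2267 = ((-1169/312 - 51/547) + 225) - 2267 = (-655355/170664 + 225) - 2267 = 37744045/170664 - 2267 = -349151243/170664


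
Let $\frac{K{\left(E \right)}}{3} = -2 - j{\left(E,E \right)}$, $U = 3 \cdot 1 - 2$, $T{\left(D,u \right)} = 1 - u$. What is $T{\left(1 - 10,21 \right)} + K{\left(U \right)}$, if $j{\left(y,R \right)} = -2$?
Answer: $-20$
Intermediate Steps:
$U = 1$ ($U = 3 - 2 = 1$)
$K{\left(E \right)} = 0$ ($K{\left(E \right)} = 3 \left(-2 - -2\right) = 3 \left(-2 + 2\right) = 3 \cdot 0 = 0$)
$T{\left(1 - 10,21 \right)} + K{\left(U \right)} = \left(1 - 21\right) + 0 = -20 + 0 = -20$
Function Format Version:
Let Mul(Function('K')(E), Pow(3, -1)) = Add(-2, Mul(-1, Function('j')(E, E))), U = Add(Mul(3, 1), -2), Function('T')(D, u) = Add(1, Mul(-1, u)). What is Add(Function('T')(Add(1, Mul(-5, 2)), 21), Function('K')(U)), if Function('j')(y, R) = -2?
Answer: -20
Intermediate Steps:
U = 1 (U = Add(3, -2) = 1)
Function('K')(E) = 0 (Function('K')(E) = Mul(3, Add(-2, Mul(-1, -2))) = Mul(3, Add(-2, 2)) = Mul(3, 0) = 0)
Add(Function('T')(Add(1, Mul(-5, 2)), 21), Function('K')(U)) = Add(Add(1, Mul(-1, 21)), 0) = Add(Add(1, -21), 0) = Add(-20, 0) = -20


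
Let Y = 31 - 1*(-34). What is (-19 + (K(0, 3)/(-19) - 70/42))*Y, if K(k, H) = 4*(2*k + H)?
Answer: -78910/57 ≈ -1384.4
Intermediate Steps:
Y = 65 (Y = 31 + 34 = 65)
K(k, H) = 4*H + 8*k (K(k, H) = 4*(H + 2*k) = 4*H + 8*k)
(-19 + (K(0, 3)/(-19) - 70/42))*Y = (-19 + ((4*3 + 8*0)/(-19) - 70/42))*65 = (-19 + ((12 + 0)*(-1/19) - 70*1/42))*65 = (-19 + (12*(-1/19) - 5/3))*65 = (-19 + (-12/19 - 5/3))*65 = (-19 - 131/57)*65 = -1214/57*65 = -78910/57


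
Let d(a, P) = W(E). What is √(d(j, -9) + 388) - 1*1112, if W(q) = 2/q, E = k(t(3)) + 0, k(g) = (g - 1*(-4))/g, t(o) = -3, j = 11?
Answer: -1112 + √382 ≈ -1092.5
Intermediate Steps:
k(g) = (4 + g)/g (k(g) = (g + 4)/g = (4 + g)/g)
E = -⅓ (E = (4 - 3)/(-3) + 0 = -⅓*1 + 0 = -⅓ + 0 = -⅓ ≈ -0.33333)
d(a, P) = -6 (d(a, P) = 2/(-⅓) = 2*(-3) = -6)
√(d(j, -9) + 388) - 1*1112 = √(-6 + 388) - 1*1112 = √382 - 1112 = -1112 + √382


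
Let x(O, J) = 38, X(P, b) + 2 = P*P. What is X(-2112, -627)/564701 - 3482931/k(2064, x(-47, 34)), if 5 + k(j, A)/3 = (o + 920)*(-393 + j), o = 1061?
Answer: 14109886440455/1869299226446 ≈ 7.5482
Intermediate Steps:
X(P, b) = -2 + P**2 (X(P, b) = -2 + P*P = -2 + P**2)
k(j, A) = -2335614 + 5943*j (k(j, A) = -15 + 3*((1061 + 920)*(-393 + j)) = -15 + 3*(1981*(-393 + j)) = -15 + 3*(-778533 + 1981*j) = -15 + (-2335599 + 5943*j) = -2335614 + 5943*j)
X(-2112, -627)/564701 - 3482931/k(2064, x(-47, 34)) = (-2 + (-2112)**2)/564701 - 3482931/(-2335614 + 5943*2064) = (-2 + 4460544)*(1/564701) - 3482931/(-2335614 + 12266352) = 4460542*(1/564701) - 3482931/9930738 = 4460542/564701 - 3482931*1/9930738 = 4460542/564701 - 1160977/3310246 = 14109886440455/1869299226446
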